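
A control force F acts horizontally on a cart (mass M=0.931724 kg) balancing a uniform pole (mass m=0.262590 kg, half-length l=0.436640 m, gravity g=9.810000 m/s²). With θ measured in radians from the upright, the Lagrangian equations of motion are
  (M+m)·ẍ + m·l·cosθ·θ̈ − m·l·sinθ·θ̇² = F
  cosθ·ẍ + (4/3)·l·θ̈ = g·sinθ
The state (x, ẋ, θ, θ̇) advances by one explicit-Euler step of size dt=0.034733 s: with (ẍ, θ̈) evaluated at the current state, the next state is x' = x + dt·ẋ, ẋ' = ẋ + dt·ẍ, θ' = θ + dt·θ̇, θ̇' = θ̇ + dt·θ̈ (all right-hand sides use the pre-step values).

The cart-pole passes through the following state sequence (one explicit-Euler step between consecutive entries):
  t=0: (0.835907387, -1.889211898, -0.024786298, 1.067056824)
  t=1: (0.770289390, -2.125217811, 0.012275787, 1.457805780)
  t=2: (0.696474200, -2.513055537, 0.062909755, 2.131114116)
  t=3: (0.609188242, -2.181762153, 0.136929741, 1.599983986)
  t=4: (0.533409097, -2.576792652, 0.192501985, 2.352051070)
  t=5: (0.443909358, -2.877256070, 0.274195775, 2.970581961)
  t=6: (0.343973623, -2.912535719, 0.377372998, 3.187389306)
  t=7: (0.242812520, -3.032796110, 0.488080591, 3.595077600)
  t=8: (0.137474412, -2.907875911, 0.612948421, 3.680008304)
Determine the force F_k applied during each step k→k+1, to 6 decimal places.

step 0→1:
  ẍ = (ẋ'−ẋ)/dt = (-2.125217811−-1.889211898)/0.034733 = -6.794861
  θ̈ = (θ̇'−θ̇)/dt = (1.457805780−1.067056824)/0.034733 = 11.250078
  sinθ=-0.024784, cosθ=0.999693
  F = (M+m)·ẍ + m·l·cosθ·θ̈ − m·l·sinθ·θ̇² = -8.115198 + 1.289507 − -0.003236 = -6.822455
step 1→2:
  ẍ = (ẋ'−ẋ)/dt = (-2.513055537−-2.125217811)/0.034733 = -11.166260
  θ̈ = (θ̇'−θ̇)/dt = (2.131114116−1.457805780)/0.034733 = 19.385263
  sinθ=0.012275, cosθ=0.999925
  F = (M+m)·ẍ + m·l·cosθ·θ̈ − m·l·sinθ·θ̇² = -13.336021 + 2.222494 − 0.002991 = -11.116518
step 2→3:
  ẍ = (ẋ'−ẋ)/dt = (-2.181762153−-2.513055537)/0.034733 = 9.538289
  θ̈ = (θ̇'−θ̇)/dt = (1.599983986−2.131114116)/0.034733 = -15.291801
  sinθ=0.062868, cosθ=0.998022
  F = (M+m)·ẍ + m·l·cosθ·θ̈ − m·l·sinθ·θ̇² = 11.391712 + -1.749848 − 0.032738 = 9.609126
step 3→4:
  ẍ = (ẋ'−ẋ)/dt = (-2.576792652−-2.181762153)/0.034733 = -11.373348
  θ̈ = (θ̇'−θ̇)/dt = (2.352051070−1.599983986)/0.034733 = 21.652811
  sinθ=0.136502, cosθ=0.990640
  F = (M+m)·ẍ + m·l·cosθ·θ̈ − m·l·sinθ·θ̇² = -13.583349 + 2.459415 − 0.040066 = -11.164000
step 4→5:
  ẍ = (ẋ'−ẋ)/dt = (-2.877256070−-2.576792652)/0.034733 = -8.650661
  θ̈ = (θ̇'−θ̇)/dt = (2.970581961−2.352051070)/0.034733 = 17.808162
  sinθ=0.191315, cosθ=0.981529
  F = (M+m)·ẍ + m·l·cosθ·θ̈ − m·l·sinθ·θ̇² = -10.331606 + 2.004120 − 0.121351 = -8.448837
step 5→6:
  ẍ = (ẋ'−ẋ)/dt = (-2.912535719−-2.877256070)/0.034733 = -1.015739
  θ̈ = (θ̇'−θ̇)/dt = (3.187389306−2.970581961)/0.034733 = 6.242114
  sinθ=0.270773, cosθ=0.962643
  F = (M+m)·ẍ + m·l·cosθ·θ̈ − m·l·sinθ·θ̇² = -1.213111 + 0.688968 − 0.273962 = -0.798105
step 6→7:
  ẍ = (ẋ'−ẋ)/dt = (-3.032796110−-2.912535719)/0.034733 = -3.462425
  θ̈ = (θ̇'−θ̇)/dt = (3.595077600−3.187389306)/0.034733 = 11.737779
  sinθ=0.368480, cosθ=0.929636
  F = (M+m)·ẍ + m·l·cosθ·θ̈ − m·l·sinθ·θ̇² = -4.135222 + 1.251124 − 0.429225 = -3.313323
step 7→8:
  ẍ = (ẋ'−ẋ)/dt = (-2.907875911−-3.032796110)/0.034733 = 3.596585
  θ̈ = (θ̇'−θ̇)/dt = (3.680008304−3.595077600)/0.034733 = 2.445245
  sinθ=0.468931, cosθ=0.883235
  F = (M+m)·ẍ + m·l·cosθ·θ̈ − m·l·sinθ·θ̇² = 4.295452 + 0.247628 − 0.694908 = 3.848172

F_0 = -6.822455 N
F_1 = -11.116518 N
F_2 = 9.609126 N
F_3 = -11.164000 N
F_4 = -8.448837 N
F_5 = -0.798105 N
F_6 = -3.313323 N
F_7 = 3.848172 N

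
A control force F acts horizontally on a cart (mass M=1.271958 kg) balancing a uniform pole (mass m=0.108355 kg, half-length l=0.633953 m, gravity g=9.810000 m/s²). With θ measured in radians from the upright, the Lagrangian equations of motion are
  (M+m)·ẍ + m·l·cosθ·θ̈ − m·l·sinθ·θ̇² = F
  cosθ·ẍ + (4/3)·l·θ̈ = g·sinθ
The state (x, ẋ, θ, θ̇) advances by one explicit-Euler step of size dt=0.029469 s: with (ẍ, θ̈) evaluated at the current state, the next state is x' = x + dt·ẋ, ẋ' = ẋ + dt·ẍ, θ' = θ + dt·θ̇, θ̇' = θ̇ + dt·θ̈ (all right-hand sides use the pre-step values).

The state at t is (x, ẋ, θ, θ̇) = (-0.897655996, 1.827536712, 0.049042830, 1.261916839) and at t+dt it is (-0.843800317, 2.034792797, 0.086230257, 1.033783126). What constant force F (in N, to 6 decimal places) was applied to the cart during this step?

F = 9.171269 N

ẍ = (ẋ'−ẋ)/dt = (2.034792797−1.827536712)/0.029469 = 7.033021
θ̈ = (θ̇'−θ̇)/dt = (1.033783126−1.261916839)/0.029469 = -7.741481
sinθ=0.049023, cosθ=0.998798
F = (M+m)·ẍ + m·l·cosθ·θ̈ − m·l·sinθ·θ̇² = 9.707770 + -0.531138 − 0.005363 = 9.171269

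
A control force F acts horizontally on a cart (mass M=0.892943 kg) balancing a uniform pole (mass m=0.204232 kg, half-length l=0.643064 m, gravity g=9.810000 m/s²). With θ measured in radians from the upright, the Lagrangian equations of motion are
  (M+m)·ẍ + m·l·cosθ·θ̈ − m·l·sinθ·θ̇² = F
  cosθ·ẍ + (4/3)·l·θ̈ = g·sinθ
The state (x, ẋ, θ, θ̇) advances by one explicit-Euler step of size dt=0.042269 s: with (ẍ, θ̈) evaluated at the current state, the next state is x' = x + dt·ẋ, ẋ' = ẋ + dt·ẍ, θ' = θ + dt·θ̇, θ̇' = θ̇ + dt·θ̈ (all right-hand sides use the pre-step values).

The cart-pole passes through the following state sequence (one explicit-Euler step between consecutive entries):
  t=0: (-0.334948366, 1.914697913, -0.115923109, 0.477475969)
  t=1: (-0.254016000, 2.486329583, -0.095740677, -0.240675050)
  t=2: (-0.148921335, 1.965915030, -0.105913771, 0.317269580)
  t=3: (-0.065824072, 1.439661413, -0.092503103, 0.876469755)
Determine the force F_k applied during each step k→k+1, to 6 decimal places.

F_0 = 12.624892 N
F_1 = -11.782002 N
F_2 = -11.930792 N

step 0→1:
  ẍ = (ẋ'−ẋ)/dt = (2.486329583−1.914697913)/0.042269 = 13.523662
  θ̈ = (θ̇'−θ̇)/dt = (-0.240675050−0.477475969)/0.042269 = -16.990017
  sinθ=-0.115664, cosθ=0.993288
  F = (M+m)·ẍ + m·l·cosθ·θ̈ − m·l·sinθ·θ̇² = 14.837824 + -2.216395 − -0.003463 = 12.624892
step 1→2:
  ẍ = (ẋ'−ẋ)/dt = (1.965915030−2.486329583)/0.042269 = -12.311967
  θ̈ = (θ̇'−θ̇)/dt = (0.317269580−-0.240675050)/0.042269 = 13.199854
  sinθ=-0.095594, cosθ=0.995420
  F = (M+m)·ẍ + m·l·cosθ·θ̈ − m·l·sinθ·θ̇² = -13.508383 + 1.725654 − -0.000727 = -11.782002
step 2→3:
  ẍ = (ẋ'−ẋ)/dt = (1.439661413−1.965915030)/0.042269 = -12.450108
  θ̈ = (θ̇'−θ̇)/dt = (0.876469755−0.317269580)/0.042269 = 13.229558
  sinθ=-0.105716, cosθ=0.994396
  F = (M+m)·ẍ + m·l·cosθ·θ̈ − m·l·sinθ·θ̇² = -13.659947 + 1.727758 − -0.001398 = -11.930792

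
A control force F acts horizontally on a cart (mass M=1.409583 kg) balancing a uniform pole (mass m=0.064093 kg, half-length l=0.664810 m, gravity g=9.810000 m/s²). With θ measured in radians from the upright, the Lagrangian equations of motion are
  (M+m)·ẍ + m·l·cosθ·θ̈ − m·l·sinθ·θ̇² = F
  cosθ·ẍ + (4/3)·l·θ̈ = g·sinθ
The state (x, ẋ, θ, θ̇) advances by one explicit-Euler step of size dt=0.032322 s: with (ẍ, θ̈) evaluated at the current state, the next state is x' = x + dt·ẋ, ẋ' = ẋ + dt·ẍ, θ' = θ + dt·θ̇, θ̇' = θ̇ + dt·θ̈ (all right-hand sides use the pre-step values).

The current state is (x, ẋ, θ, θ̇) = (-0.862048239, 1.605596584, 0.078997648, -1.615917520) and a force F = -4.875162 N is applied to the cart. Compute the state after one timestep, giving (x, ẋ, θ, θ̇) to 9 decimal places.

sinθ=0.078915508, cosθ=0.996881308
temp = (F + m·l·θ̇²·sinθ)/(M+m) = (-4.875162 + 0.008780290)/1.473676 = -3.302205987
θ̈ = (g·sinθ − cosθ·temp)/(l·(4/3 − m·cos²θ/(M+m))) = 4.740778332
ẍ = temp − m·l·θ̈·cosθ/(M+m) = -3.438852714
Euler: x'=-0.862048239+0.032322·1.605596584=-0.810152146, ẋ'=1.605596584+0.032322·-3.438852714=1.494445987
       θ'=0.078997648+0.032322·-1.615917520=0.026767962, θ̇'=-1.615917520+0.032322·4.740778332=-1.462686083

(-0.810152146, 1.494445987, 0.026767962, -1.462686083)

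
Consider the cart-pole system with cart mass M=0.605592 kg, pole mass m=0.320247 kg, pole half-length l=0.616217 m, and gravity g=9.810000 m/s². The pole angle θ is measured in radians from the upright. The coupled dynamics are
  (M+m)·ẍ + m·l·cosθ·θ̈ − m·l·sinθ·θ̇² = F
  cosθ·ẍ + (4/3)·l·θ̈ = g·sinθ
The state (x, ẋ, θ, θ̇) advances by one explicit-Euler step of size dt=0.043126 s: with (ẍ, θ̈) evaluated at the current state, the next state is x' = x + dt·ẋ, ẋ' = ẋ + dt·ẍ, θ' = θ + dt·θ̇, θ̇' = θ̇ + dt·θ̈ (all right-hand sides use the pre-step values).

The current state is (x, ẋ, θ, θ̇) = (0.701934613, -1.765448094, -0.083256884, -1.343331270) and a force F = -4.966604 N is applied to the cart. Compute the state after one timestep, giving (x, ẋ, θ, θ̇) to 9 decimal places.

sinθ=-0.083160732, cosθ=0.996536147
temp = (F + m·l·θ̇²·sinθ)/(M+m) = (-4.966604 + -0.029614424)/0.925839 = -5.396422515
θ̈ = (g·sinθ − cosθ·temp)/(l·(4/3 − m·cos²θ/(M+m))) = 7.479203397
ẍ = temp − m·l·θ̈·cosθ/(M+m) = -6.985085126
Euler: x'=0.701934613+0.043126·-1.765448094=0.625797898, ẋ'=-1.765448094+0.043126·-6.985085126=-2.066686875
       θ'=-0.083256884+0.043126·-1.343331270=-0.141189388, θ̇'=-1.343331270+0.043126·7.479203397=-1.020783144

(0.625797898, -2.066686875, -0.141189388, -1.020783144)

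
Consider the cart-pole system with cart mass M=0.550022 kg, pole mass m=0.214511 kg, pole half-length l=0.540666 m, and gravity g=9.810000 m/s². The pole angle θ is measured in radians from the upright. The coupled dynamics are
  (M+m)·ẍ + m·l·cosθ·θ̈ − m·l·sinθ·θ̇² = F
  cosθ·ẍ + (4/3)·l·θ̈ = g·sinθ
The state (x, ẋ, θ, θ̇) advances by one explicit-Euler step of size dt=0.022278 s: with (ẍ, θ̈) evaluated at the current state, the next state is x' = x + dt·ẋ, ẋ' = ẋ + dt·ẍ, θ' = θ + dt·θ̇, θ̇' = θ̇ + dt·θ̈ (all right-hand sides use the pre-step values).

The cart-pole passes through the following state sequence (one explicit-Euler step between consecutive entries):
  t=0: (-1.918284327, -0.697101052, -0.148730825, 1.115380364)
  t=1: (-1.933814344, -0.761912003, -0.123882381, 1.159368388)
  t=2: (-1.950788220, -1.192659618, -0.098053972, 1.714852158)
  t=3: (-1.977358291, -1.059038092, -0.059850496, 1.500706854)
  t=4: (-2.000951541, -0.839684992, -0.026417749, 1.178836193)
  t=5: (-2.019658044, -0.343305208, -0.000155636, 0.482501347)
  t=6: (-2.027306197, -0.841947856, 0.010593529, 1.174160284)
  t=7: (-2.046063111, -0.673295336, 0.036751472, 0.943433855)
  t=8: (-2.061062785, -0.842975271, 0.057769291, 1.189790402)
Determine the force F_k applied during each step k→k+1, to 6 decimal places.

step 0→1:
  ẍ = (ẋ'−ẋ)/dt = (-0.761912003−-0.697101052)/0.022278 = -2.909191
  θ̈ = (θ̇'−θ̇)/dt = (1.159368388−1.115380364)/0.022278 = 1.974505
  sinθ=-0.148183, cosθ=0.988960
  F = (M+m)·ẍ + m·l·cosθ·θ̈ − m·l·sinθ·θ̇² = -2.224172 + 0.226473 − -0.021381 = -1.976319
step 1→2:
  ẍ = (ẋ'−ẋ)/dt = (-1.192659618−-0.761912003)/0.022278 = -19.335112
  θ̈ = (θ̇'−θ̇)/dt = (1.714852158−1.159368388)/0.022278 = 24.934185
  sinθ=-0.123566, cosθ=0.992336
  F = (M+m)·ẍ + m·l·cosθ·θ̈ − m·l·sinθ·θ̇² = -14.782331 + 2.869675 − -0.019263 = -11.893393
step 2→3:
  ẍ = (ẋ'−ẋ)/dt = (-1.059038092−-1.192659618)/0.022278 = 5.997914
  θ̈ = (θ̇'−θ̇)/dt = (1.500706854−1.714852158)/0.022278 = -9.612412
  sinθ=-0.097897, cosθ=0.995197
  F = (M+m)·ẍ + m·l·cosθ·θ̈ − m·l·sinθ·θ̇² = 4.585603 + -1.109481 − -0.033389 = 3.509511
step 3→4:
  ẍ = (ẋ'−ẋ)/dt = (-0.839684992−-1.059038092)/0.022278 = 9.846176
  θ̈ = (θ̇'−θ̇)/dt = (1.178836193−1.500706854)/0.022278 = -14.447915
  sinθ=-0.059815, cosθ=0.998209
  F = (M+m)·ẍ + m·l·cosθ·θ̈ − m·l·sinθ·θ̇² = 7.527726 + -1.672652 − -0.015624 = 5.870698
step 4→5:
  ẍ = (ẋ'−ẋ)/dt = (-0.343305208−-0.839684992)/0.022278 = 22.281165
  θ̈ = (θ̇'−θ̇)/dt = (0.482501347−1.178836193)/0.022278 = -31.256614
  sinθ=-0.026415, cosθ=0.999651
  F = (M+m)·ẍ + m·l·cosθ·θ̈ − m·l·sinθ·θ̇² = 17.034686 + -3.623840 − -0.004257 = 13.415103
step 5→6:
  ẍ = (ẋ'−ẋ)/dt = (-0.841947856−-0.343305208)/0.022278 = -22.382738
  θ̈ = (θ̇'−θ̇)/dt = (1.174160284−0.482501347)/0.022278 = 31.046725
  sinθ=-0.000156, cosθ=1.000000
  F = (M+m)·ẍ + m·l·cosθ·θ̈ − m·l·sinθ·θ̇² = -17.112342 + 3.600762 − -0.000004 = -13.511576
step 6→7:
  ẍ = (ẋ'−ẋ)/dt = (-0.673295336−-0.841947856)/0.022278 = 7.570362
  θ̈ = (θ̇'−θ̇)/dt = (0.943433855−1.174160284)/0.022278 = -10.356694
  sinθ=0.010593, cosθ=0.999944
  F = (M+m)·ẍ + m·l·cosθ·θ̈ − m·l·sinθ·θ̇² = 5.787791 + -1.201090 − 0.001694 = 4.585008
step 7→8:
  ẍ = (ẋ'−ẋ)/dt = (-0.842975271−-0.673295336)/0.022278 = -7.616480
  θ̈ = (θ̇'−θ̇)/dt = (1.189790402−0.943433855)/0.022278 = 11.058288
  sinθ=0.036743, cosθ=0.999325
  F = (M+m)·ẍ + m·l·cosθ·θ̈ − m·l·sinθ·θ̇² = -5.823050 + 1.281661 − 0.003793 = -4.545182

F_0 = -1.976319 N
F_1 = -11.893393 N
F_2 = 3.509511 N
F_3 = 5.870698 N
F_4 = 13.415103 N
F_5 = -13.511576 N
F_6 = 4.585008 N
F_7 = -4.545182 N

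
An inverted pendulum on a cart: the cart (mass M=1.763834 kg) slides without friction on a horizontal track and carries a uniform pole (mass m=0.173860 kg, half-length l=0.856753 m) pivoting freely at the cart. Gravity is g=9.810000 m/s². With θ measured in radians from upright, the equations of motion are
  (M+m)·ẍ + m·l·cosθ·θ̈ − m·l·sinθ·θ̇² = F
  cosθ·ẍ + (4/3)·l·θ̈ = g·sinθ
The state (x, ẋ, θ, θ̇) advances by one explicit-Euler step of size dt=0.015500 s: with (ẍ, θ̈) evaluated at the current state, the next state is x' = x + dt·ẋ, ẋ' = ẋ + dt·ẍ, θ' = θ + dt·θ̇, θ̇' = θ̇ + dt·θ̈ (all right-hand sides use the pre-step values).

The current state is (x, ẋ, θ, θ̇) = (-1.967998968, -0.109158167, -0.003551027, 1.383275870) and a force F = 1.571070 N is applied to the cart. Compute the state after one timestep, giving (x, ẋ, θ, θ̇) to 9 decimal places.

sinθ=-0.003551020, cosθ=0.999993695
temp = (F + m·l·θ̇²·sinθ)/(M+m) = (1.571070 + -0.001012106)/1.937694 = 0.810271330
θ̈ = (g·sinθ − cosθ·temp)/(l·(4/3 − m·cos²θ/(M+m))) = -0.793175713
ẍ = temp − m·l·θ̈·cosθ/(M+m) = 0.871244220
Euler: x'=-1.967998968+0.015500·-0.109158167=-1.969690920, ẋ'=-0.109158167+0.015500·0.871244220=-0.095653882
       θ'=-0.003551027+0.015500·1.383275870=0.017889749, θ̇'=1.383275870+0.015500·-0.793175713=1.370981646

(-1.969690920, -0.095653882, 0.017889749, 1.370981646)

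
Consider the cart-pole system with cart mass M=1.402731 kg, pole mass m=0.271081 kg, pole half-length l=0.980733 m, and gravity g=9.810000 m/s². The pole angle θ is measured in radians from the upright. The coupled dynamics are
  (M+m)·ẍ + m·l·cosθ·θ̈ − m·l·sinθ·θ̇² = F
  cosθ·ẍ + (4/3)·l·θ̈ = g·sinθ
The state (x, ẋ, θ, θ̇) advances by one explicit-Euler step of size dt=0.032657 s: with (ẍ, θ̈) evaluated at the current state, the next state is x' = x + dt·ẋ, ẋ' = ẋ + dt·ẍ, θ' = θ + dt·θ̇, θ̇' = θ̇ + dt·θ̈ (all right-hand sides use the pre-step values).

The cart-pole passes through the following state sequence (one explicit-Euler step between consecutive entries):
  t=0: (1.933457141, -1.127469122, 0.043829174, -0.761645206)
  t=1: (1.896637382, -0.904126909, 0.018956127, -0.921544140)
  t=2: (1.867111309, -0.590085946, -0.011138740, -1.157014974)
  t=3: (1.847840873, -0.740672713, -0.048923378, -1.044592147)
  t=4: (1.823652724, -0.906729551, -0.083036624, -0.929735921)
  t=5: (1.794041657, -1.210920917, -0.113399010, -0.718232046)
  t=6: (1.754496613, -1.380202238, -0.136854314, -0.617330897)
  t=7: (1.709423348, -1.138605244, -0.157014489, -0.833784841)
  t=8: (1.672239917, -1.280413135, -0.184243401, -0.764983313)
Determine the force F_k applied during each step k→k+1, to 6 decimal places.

F_0 = 10.140019 N
F_1 = 14.175068 N
F_2 = -6.799088 N
F_3 = -7.563025 N
F_4 = -13.856154 N
F_5 = -7.844726 N
F_6 = 10.651051 N
F_7 = -6.686147 N

step 0→1:
  ẍ = (ẋ'−ẋ)/dt = (-0.904126909−-1.127469122)/0.032657 = 6.839030
  θ̈ = (θ̇'−θ̇)/dt = (-0.921544140−-0.761645206)/0.032657 = -4.896314
  sinθ=0.043815, cosθ=0.999040
  F = (M+m)·ẍ + m·l·cosθ·θ̈ − m·l·sinθ·θ̇² = 11.447251 + -1.300475 − 0.006757 = 10.140019
step 1→2:
  ẍ = (ẋ'−ẋ)/dt = (-0.590085946−-0.904126909)/0.032657 = 9.616345
  θ̈ = (θ̇'−θ̇)/dt = (-1.157014974−-0.921544140)/0.032657 = -7.210425
  sinθ=0.018955, cosθ=0.999820
  F = (M+m)·ẍ + m·l·cosθ·θ̈ − m·l·sinθ·θ̇² = 16.095953 + -1.916605 − 0.004280 = 14.175068
step 2→3:
  ẍ = (ẋ'−ẋ)/dt = (-0.740672713−-0.590085946)/0.032657 = -4.611164
  θ̈ = (θ̇'−θ̇)/dt = (-1.044592147−-1.157014974)/0.032657 = 3.442534
  sinθ=-0.011139, cosθ=0.999938
  F = (M+m)·ẍ + m·l·cosθ·θ̈ − m·l·sinθ·θ̇² = -7.718221 + 0.915169 − -0.003964 = -6.799088
step 3→4:
  ẍ = (ẋ'−ẋ)/dt = (-0.906729551−-0.740672713)/0.032657 = -5.084877
  θ̈ = (θ̇'−θ̇)/dt = (-0.929735921−-1.044592147)/0.032657 = 3.517048
  sinθ=-0.048904, cosθ=0.998803
  F = (M+m)·ẍ + m·l·cosθ·θ̈ − m·l·sinθ·θ̇² = -8.511129 + 0.933917 − -0.014187 = -7.563025
step 4→5:
  ẍ = (ẋ'−ẋ)/dt = (-1.210920917−-0.906729551)/0.032657 = -9.314737
  θ̈ = (θ̇'−θ̇)/dt = (-0.718232046−-0.929735921)/0.032657 = 6.476525
  sinθ=-0.082941, cosθ=0.996554
  F = (M+m)·ẍ + m·l·cosθ·θ̈ − m·l·sinθ·θ̇² = -15.591119 + 1.715904 − -0.019061 = -13.856154
step 5→6:
  ẍ = (ẋ'−ẋ)/dt = (-1.380202238−-1.210920917)/0.032657 = -5.183615
  θ̈ = (θ̇'−θ̇)/dt = (-0.617330897−-0.718232046)/0.032657 = 3.089725
  sinθ=-0.113156, cosθ=0.993577
  F = (M+m)·ẍ + m·l·cosθ·θ̈ − m·l·sinθ·θ̇² = -8.676397 + 0.816153 − -0.015519 = -7.844726
step 6→7:
  ẍ = (ẋ'−ẋ)/dt = (-1.138605244−-1.380202238)/0.032657 = 7.398016
  θ̈ = (θ̇'−θ̇)/dt = (-0.833784841−-0.617330897)/0.032657 = -6.628103
  sinθ=-0.136428, cosθ=0.990650
  F = (M+m)·ẍ + m·l·cosθ·θ̈ − m·l·sinθ·θ̇² = 12.382887 + -1.745659 − -0.013823 = 10.651051
step 7→8:
  ẍ = (ẋ'−ẋ)/dt = (-1.280413135−-1.138605244)/0.032657 = -4.342343
  θ̈ = (θ̇'−θ̇)/dt = (-0.764983313−-0.833784841)/0.032657 = 2.106793
  sinθ=-0.156370, cosθ=0.987699
  F = (M+m)·ẍ + m·l·cosθ·θ̈ − m·l·sinθ·θ̇² = -7.268266 + 0.553218 − -0.028901 = -6.686147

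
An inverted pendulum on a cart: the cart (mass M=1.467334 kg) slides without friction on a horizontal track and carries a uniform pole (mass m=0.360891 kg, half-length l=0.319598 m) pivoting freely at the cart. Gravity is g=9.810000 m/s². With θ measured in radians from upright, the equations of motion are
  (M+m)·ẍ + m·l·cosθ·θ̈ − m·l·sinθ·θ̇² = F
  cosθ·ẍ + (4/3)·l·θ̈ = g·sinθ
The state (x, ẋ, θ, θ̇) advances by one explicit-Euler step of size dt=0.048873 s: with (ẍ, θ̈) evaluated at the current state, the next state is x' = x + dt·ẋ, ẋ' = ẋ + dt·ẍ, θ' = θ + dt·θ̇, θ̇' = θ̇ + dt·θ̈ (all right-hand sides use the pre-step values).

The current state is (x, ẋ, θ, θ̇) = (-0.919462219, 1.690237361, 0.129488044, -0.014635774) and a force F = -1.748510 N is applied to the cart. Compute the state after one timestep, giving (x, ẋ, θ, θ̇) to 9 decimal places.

sinθ=0.129126490, cosθ=0.991628131
temp = (F + m·l·θ̇²·sinθ)/(M+m) = (-1.748510 + 0.000003190)/1.828225 = -0.956395854
θ̈ = (g·sinθ − cosθ·temp)/(l·(4/3 − m·cos²θ/(M+m))) = 6.083922341
ẍ = temp − m·l·θ̈·cosθ/(M+m) = -1.337008279
Euler: x'=-0.919462219+0.048873·1.690237361=-0.836855248, ẋ'=1.690237361+0.048873·-1.337008279=1.624893755
       θ'=0.129488044+0.048873·-0.014635774=0.128772750, θ̇'=-0.014635774+0.048873·6.083922341=0.282703763

(-0.836855248, 1.624893755, 0.128772750, 0.282703763)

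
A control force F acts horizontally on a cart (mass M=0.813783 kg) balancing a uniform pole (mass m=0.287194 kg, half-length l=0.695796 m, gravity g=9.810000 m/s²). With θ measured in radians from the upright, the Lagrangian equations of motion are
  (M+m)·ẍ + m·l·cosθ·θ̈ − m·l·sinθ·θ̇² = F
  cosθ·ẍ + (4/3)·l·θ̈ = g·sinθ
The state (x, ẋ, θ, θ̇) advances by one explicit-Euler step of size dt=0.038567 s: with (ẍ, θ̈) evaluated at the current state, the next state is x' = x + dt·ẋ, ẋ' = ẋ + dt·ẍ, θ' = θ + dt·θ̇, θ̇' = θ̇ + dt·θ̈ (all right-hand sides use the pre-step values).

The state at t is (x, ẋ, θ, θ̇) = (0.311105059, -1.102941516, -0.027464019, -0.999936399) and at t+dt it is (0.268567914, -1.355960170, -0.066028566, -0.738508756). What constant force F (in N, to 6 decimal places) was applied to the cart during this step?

ẍ = (ẋ'−ẋ)/dt = (-1.355960170−-1.102941516)/0.038567 = -6.560496
θ̈ = (θ̇'−θ̇)/dt = (-0.738508756−-0.999936399)/0.038567 = 6.778532
sinθ=-0.027461, cosθ=0.999623
F = (M+m)·ẍ + m·l·cosθ·θ̈ − m·l·sinθ·θ̇² = -7.222955 + 1.354033 − -0.005487 = -5.863436

F = -5.863436 N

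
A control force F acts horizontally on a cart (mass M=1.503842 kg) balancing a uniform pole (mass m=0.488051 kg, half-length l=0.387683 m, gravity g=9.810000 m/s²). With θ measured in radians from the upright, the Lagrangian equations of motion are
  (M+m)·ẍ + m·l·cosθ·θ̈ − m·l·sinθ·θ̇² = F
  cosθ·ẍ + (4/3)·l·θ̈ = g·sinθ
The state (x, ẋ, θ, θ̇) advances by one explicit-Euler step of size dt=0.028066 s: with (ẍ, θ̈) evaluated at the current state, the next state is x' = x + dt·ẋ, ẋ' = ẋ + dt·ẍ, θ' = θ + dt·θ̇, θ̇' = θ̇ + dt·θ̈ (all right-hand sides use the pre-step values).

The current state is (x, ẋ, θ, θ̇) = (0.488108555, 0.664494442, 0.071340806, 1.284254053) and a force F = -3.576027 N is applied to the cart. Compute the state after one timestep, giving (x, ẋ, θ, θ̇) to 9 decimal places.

sinθ=0.071280306, cosθ=0.997456324
temp = (F + m·l·θ̇²·sinθ)/(M+m) = (-3.576027 + 0.022244027)/1.991893 = -1.784123431
θ̈ = (g·sinθ − cosθ·temp)/(l·(4/3 − m·cos²θ/(M+m))) = 5.868426084
ẍ = temp − m·l·θ̈·cosθ/(M+m) = -2.340144804
Euler: x'=0.488108555+0.028066·0.664494442=0.506758256, ẋ'=0.664494442+0.028066·-2.340144804=0.598815938
       θ'=0.071340806+0.028066·1.284254053=0.107384680, θ̇'=1.284254053+0.028066·5.868426084=1.448957299

(0.506758256, 0.598815938, 0.107384680, 1.448957299)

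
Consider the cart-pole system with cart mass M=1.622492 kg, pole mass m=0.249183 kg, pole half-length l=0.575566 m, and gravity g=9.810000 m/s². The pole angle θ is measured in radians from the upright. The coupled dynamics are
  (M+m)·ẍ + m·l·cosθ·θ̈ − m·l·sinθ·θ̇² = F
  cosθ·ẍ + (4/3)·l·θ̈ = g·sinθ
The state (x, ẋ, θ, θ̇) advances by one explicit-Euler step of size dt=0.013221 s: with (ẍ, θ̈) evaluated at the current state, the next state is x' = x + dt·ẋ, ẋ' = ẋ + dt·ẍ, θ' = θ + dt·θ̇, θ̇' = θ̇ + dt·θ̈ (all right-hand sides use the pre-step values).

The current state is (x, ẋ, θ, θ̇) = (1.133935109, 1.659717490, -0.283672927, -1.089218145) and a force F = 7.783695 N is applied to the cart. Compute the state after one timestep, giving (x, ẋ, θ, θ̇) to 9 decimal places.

sinθ=-0.279883663, cosθ=0.960033924
temp = (F + m·l·θ̇²·sinθ)/(M+m) = (7.783695 + -0.047623447)/1.871675 = 4.133234431
θ̈ = (g·sinθ − cosθ·temp)/(l·(4/3 − m·cos²θ/(M+m))) = -9.635097425
ẍ = temp − m·l·θ̈·cosθ/(M+m) = 4.842037830
Euler: x'=1.133935109+0.013221·1.659717490=1.155878234, ẋ'=1.659717490+0.013221·4.842037830=1.723734072
       θ'=-0.283672927+0.013221·-1.089218145=-0.298073480, θ̇'=-1.089218145+0.013221·-9.635097425=-1.216603768

(1.155878234, 1.723734072, -0.298073480, -1.216603768)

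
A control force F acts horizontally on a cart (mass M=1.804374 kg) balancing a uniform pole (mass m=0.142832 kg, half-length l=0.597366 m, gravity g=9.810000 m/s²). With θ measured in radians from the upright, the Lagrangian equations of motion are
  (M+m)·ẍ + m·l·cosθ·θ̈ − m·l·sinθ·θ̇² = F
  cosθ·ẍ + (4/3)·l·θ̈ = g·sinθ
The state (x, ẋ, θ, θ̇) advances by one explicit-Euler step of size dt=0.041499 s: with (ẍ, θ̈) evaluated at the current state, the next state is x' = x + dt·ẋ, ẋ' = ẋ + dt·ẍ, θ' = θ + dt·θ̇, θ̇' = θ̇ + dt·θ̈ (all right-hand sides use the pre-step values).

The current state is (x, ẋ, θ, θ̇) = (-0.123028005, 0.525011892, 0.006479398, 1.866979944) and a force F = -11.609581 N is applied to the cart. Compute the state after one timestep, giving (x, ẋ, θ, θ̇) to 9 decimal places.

sinθ=0.006479353, cosθ=0.999979009
temp = (F + m·l·θ̇²·sinθ)/(M+m) = (-11.609581 + 0.001926979)/1.947206 = -5.961184395
θ̈ = (g·sinθ − cosθ·temp)/(l·(4/3 − m·cos²θ/(M+m))) = 8.004315641
ẍ = temp − m·l·θ̈·cosθ/(M+m) = -6.311911402
Euler: x'=-0.123028005+0.041499·0.525011892=-0.101240536, ẋ'=0.525011892+0.041499·-6.311911402=0.263073881
       θ'=0.006479398+0.041499·1.866979944=0.083957199, θ̇'=1.866979944+0.041499·8.004315641=2.199151039

(-0.101240536, 0.263073881, 0.083957199, 2.199151039)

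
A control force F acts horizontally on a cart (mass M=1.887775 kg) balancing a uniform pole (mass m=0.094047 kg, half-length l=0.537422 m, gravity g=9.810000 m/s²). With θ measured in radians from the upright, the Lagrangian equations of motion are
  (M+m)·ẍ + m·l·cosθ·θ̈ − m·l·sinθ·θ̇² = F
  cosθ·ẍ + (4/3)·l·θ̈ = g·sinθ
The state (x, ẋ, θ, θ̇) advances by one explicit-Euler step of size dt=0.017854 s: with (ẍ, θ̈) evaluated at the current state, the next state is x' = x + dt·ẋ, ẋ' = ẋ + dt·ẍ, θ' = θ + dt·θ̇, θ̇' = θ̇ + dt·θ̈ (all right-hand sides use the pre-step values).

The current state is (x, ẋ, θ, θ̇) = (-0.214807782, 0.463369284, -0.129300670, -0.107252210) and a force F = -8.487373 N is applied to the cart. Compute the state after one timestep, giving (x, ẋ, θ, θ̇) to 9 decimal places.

sinθ=-0.128940682, cosθ=0.991652308
temp = (F + m·l·θ̇²·sinθ)/(M+m) = (-8.487373 + -0.000074966)/1.981822 = -4.282648979
θ̈ = (g·sinθ − cosθ·temp)/(l·(4/3 − m·cos²θ/(M+m))) = 4.312454351
ẍ = temp − m·l·θ̈·cosθ/(M+m) = -4.391712542
Euler: x'=-0.214807782+0.017854·0.463369284=-0.206534787, ẋ'=0.463369284+0.017854·-4.391712542=0.384959648
       θ'=-0.129300670+0.017854·-0.107252210=-0.131215551, θ̇'=-0.107252210+0.017854·4.312454351=-0.030257650

(-0.206534787, 0.384959648, -0.131215551, -0.030257650)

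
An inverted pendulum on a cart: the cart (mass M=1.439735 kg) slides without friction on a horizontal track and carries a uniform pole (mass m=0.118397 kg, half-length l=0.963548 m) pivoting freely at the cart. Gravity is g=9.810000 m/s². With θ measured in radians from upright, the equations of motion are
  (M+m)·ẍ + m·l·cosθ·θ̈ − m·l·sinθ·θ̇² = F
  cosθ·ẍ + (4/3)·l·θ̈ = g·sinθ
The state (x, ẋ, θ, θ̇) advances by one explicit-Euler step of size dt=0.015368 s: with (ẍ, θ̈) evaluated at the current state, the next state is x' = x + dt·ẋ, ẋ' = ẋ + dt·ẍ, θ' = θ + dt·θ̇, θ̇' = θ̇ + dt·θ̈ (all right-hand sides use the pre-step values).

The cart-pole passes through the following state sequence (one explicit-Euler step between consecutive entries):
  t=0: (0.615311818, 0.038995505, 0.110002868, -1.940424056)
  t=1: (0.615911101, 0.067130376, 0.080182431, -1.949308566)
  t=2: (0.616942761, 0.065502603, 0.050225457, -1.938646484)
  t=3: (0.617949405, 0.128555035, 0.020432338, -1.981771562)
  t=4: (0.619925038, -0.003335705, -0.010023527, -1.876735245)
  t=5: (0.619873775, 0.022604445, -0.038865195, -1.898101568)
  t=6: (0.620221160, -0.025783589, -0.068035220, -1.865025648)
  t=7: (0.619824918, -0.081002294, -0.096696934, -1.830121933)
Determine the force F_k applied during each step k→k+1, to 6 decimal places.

F_0 = 2.739831 N
F_1 = -0.120864 N
F_2 = 6.051513 N
F_3 = -12.601750 N
F_4 = 2.475449 N
F_5 = -4.644653 N
F_6 = -5.313041 N

step 0→1:
  ẍ = (ẋ'−ẋ)/dt = (0.067130376−0.038995505)/0.015368 = 1.830744
  θ̈ = (θ̇'−θ̇)/dt = (-1.949308566−-1.940424056)/0.015368 = -0.578118
  sinθ=0.109781, cosθ=0.993956
  F = (M+m)·ẍ + m·l·cosθ·θ̈ − m·l·sinθ·θ̇² = 2.852541 + -0.065554 − 0.047156 = 2.739831
step 1→2:
  ẍ = (ẋ'−ẋ)/dt = (0.065502603−0.067130376)/0.015368 = -0.105920
  θ̈ = (θ̇'−θ̇)/dt = (-1.938646484−-1.949308566)/0.015368 = 0.693785
  sinθ=0.080097, cosθ=0.996787
  F = (M+m)·ẍ + m·l·cosθ·θ̈ − m·l·sinθ·θ̇² = -0.165037 + 0.078893 − 0.034721 = -0.120864
step 2→3:
  ẍ = (ẋ'−ẋ)/dt = (0.128555035−0.065502603)/0.015368 = 4.102839
  θ̈ = (θ̇'−θ̇)/dt = (-1.981771562−-1.938646484)/0.015368 = -2.806161
  sinθ=0.050204, cosθ=0.998739
  F = (M+m)·ẍ + m·l·cosθ·θ̈ − m·l·sinθ·θ̇² = 6.392765 + -0.319726 − 0.021525 = 6.051513
step 3→4:
  ẍ = (ẋ'−ẋ)/dt = (-0.003335705−0.128555035)/0.015368 = -8.582167
  θ̈ = (θ̇'−θ̇)/dt = (-1.876735245−-1.981771562)/0.015368 = 6.834742
  sinθ=0.020431, cosθ=0.999791
  F = (M+m)·ẍ + m·l·cosθ·θ̈ − m·l·sinθ·θ̇² = -13.372149 + 0.779553 − 0.009154 = -12.601750
step 4→5:
  ẍ = (ẋ'−ẋ)/dt = (0.022604445−-0.003335705)/0.015368 = 1.687933
  θ̈ = (θ̇'−θ̇)/dt = (-1.898101568−-1.876735245)/0.015368 = -1.390313
  sinθ=-0.010023, cosθ=0.999950
  F = (M+m)·ẍ + m·l·cosθ·θ̈ − m·l·sinθ·θ̇² = 2.630022 + -0.158601 − -0.004027 = 2.475449
step 5→6:
  ẍ = (ẋ'−ẋ)/dt = (-0.025783589−0.022604445)/0.015368 = -3.148623
  θ̈ = (θ̇'−θ̇)/dt = (-1.865025648−-1.898101568)/0.015368 = 2.152259
  sinθ=-0.038855, cosθ=0.999245
  F = (M+m)·ẍ + m·l·cosθ·θ̈ − m·l·sinθ·θ̇² = -4.905970 + 0.245347 − -0.015970 = -4.644653
step 6→7:
  ẍ = (ẋ'−ẋ)/dt = (-0.081002294−-0.025783589)/0.015368 = -3.593096
  θ̈ = (θ̇'−θ̇)/dt = (-1.830121933−-1.865025648)/0.015368 = 2.271194
  sinθ=-0.067983, cosθ=0.997686
  F = (M+m)·ẍ + m·l·cosθ·θ̈ − m·l·sinθ·θ̇² = -5.598518 + 0.258501 − -0.026976 = -5.313041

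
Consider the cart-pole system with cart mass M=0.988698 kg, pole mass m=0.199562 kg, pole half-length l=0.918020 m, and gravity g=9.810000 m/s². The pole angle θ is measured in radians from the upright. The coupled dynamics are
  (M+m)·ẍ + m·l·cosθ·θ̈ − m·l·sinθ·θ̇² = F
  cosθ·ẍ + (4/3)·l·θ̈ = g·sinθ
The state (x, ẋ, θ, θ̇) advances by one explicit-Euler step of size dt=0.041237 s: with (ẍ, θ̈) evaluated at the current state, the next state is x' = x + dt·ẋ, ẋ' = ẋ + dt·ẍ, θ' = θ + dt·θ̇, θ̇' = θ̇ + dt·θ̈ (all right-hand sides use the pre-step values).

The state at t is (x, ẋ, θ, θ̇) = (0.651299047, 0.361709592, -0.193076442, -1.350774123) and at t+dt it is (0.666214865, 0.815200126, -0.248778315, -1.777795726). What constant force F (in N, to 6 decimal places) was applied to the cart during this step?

ẍ = (ẋ'−ẋ)/dt = (0.815200126−0.361709592)/0.041237 = 10.997176
θ̈ = (θ̇'−θ̇)/dt = (-1.777795726−-1.350774123)/0.041237 = -10.355302
sinθ=-0.191879, cosθ=0.981419
F = (M+m)·ẍ + m·l·cosθ·θ̈ − m·l·sinθ·θ̇² = 13.067504 + -1.861860 − -0.064139 = 11.269783

F = 11.269783 N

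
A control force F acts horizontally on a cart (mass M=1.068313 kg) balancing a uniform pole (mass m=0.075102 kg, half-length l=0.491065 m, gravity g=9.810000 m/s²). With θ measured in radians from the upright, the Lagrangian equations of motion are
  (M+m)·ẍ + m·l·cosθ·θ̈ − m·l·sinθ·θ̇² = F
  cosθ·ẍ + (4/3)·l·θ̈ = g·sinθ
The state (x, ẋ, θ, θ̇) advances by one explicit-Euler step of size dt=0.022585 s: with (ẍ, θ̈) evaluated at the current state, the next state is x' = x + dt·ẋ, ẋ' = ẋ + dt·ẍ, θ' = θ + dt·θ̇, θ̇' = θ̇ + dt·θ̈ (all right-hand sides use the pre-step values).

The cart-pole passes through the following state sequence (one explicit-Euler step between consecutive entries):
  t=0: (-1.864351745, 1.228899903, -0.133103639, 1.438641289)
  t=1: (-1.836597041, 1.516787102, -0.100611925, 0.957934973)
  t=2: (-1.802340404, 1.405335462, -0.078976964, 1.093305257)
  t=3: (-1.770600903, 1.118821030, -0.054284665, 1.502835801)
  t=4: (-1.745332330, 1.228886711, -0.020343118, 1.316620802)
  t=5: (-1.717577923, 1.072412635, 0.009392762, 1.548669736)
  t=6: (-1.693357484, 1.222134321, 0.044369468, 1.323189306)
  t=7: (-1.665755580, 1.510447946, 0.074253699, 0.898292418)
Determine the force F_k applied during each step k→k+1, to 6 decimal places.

step 0→1:
  ẍ = (ẋ'−ẋ)/dt = (1.516787102−1.228899903)/0.022585 = 12.746832
  θ̈ = (θ̇'−θ̇)/dt = (0.957934973−1.438641289)/0.022585 = -21.284318
  sinθ=-0.132711, cosθ=0.991155
  F = (M+m)·ẍ + m·l·cosθ·θ̈ − m·l·sinθ·θ̇² = 14.574919 + -0.778022 − -0.010130 = 13.807027
step 1→2:
  ẍ = (ẋ'−ẋ)/dt = (1.405335462−1.516787102)/0.022585 = -4.934764
  θ̈ = (θ̇'−θ̇)/dt = (1.093305257−0.957934973)/0.022585 = 5.993814
  sinθ=-0.100442, cosθ=0.994943
  F = (M+m)·ẍ + m·l·cosθ·θ̈ − m·l·sinθ·θ̇² = -5.642483 + 0.219934 − -0.003399 = -5.419150
step 2→3:
  ẍ = (ẋ'−ẋ)/dt = (1.118821030−1.405335462)/0.022585 = -12.686050
  θ̈ = (θ̇'−θ̇)/dt = (1.502835801−1.093305257)/0.022585 = 18.132856
  sinθ=-0.078895, cosθ=0.996883
  F = (M+m)·ẍ + m·l·cosθ·θ̈ − m·l·sinθ·θ̇² = -14.505419 + 0.666655 − -0.003478 = -13.835287
step 3→4:
  ẍ = (ẋ'−ẋ)/dt = (1.228886711−1.118821030)/0.022585 = 4.873397
  θ̈ = (θ̇'−θ̇)/dt = (1.316620802−1.502835801)/0.022585 = -8.245074
  sinθ=-0.054258, cosθ=0.998527
  F = (M+m)·ẍ + m·l·cosθ·θ̈ − m·l·sinθ·θ̇² = 5.572316 + -0.303630 − -0.004519 = 5.273205
step 4→5:
  ẍ = (ẋ'−ẋ)/dt = (1.072412635−1.228886711)/0.022585 = -6.928230
  θ̈ = (θ̇'−θ̇)/dt = (1.548669736−1.316620802)/0.022585 = 10.274471
  sinθ=-0.020342, cosθ=0.999793
  F = (M+m)·ẍ + m·l·cosθ·θ̈ − m·l·sinθ·θ̇² = -7.921842 + 0.378844 − -0.001300 = -7.541698
step 5→6:
  ẍ = (ẋ'−ẋ)/dt = (1.222134321−1.072412635)/0.022585 = 6.629253
  θ̈ = (θ̇'−θ̇)/dt = (1.323189306−1.548669736)/0.022585 = -9.983636
  sinθ=0.009393, cosθ=0.999956
  F = (M+m)·ẍ + m·l·cosθ·θ̈ − m·l·sinθ·θ̇² = 7.579988 + -0.368180 − 0.000831 = 7.210977
step 6→7:
  ẍ = (ẋ'−ẋ)/dt = (1.510447946−1.222134321)/0.022585 = 12.765713
  θ̈ = (θ̇'−θ̇)/dt = (0.898292418−1.323189306)/0.022585 = -18.813234
  sinθ=0.044355, cosθ=0.999016
  F = (M+m)·ẍ + m·l·cosθ·θ̈ − m·l·sinθ·θ̇² = 14.596508 + -0.693149 − 0.002864 = 13.900495

F_0 = 13.807027 N
F_1 = -5.419150 N
F_2 = -13.835287 N
F_3 = 5.273205 N
F_4 = -7.541698 N
F_5 = 7.210977 N
F_6 = 13.900495 N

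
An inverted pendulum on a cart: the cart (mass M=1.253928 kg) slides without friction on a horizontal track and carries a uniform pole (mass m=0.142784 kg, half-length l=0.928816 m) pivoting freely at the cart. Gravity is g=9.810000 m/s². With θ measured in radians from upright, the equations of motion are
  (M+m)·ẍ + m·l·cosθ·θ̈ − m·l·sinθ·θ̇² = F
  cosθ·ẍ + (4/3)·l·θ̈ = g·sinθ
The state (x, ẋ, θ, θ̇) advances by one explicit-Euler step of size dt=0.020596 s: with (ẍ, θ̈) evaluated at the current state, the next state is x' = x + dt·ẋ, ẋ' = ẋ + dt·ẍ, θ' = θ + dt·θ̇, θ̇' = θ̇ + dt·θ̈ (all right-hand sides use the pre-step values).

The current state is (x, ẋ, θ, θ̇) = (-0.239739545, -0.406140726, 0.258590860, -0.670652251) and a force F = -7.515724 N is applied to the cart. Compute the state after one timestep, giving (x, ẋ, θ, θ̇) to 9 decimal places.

sinθ=0.255718518, cosθ=0.966751281
temp = (F + m·l·θ̇²·sinθ)/(M+m) = (-7.515724 + 0.015253383)/1.396712 = -5.370091054
θ̈ = (g·sinθ − cosθ·temp)/(l·(4/3 − m·cos²θ/(M+m))) = 6.697645595
ẍ = temp − m·l·θ̈·cosθ/(M+m) = -5.984898739
Euler: x'=-0.239739545+0.020596·-0.406140726=-0.248104419, ẋ'=-0.406140726+0.020596·-5.984898739=-0.529405700
       θ'=0.258590860+0.020596·-0.670652251=0.244778106, θ̇'=-0.670652251+0.020596·6.697645595=-0.532707542

(-0.248104419, -0.529405700, 0.244778106, -0.532707542)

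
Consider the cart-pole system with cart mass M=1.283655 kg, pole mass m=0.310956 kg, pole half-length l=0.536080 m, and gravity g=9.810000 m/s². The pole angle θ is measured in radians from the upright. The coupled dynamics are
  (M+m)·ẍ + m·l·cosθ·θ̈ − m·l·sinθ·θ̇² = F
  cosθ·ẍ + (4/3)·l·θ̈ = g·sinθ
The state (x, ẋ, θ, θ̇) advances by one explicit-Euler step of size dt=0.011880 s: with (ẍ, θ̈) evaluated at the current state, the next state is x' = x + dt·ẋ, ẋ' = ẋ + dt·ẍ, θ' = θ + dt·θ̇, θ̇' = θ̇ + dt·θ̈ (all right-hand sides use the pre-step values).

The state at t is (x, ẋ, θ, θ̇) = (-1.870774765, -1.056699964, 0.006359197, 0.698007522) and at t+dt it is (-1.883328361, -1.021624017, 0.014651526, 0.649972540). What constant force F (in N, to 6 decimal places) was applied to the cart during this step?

ẍ = (ẋ'−ẋ)/dt = (-1.021624017−-1.056699964)/0.011880 = 2.952521
θ̈ = (θ̇'−θ̇)/dt = (0.649972540−0.698007522)/0.011880 = -4.043349
sinθ=0.006359, cosθ=0.999980
F = (M+m)·ẍ + m·l·cosθ·θ̈ − m·l·sinθ·θ̇² = 4.708122 + -0.674002 − 0.000516 = 4.033604

F = 4.033604 N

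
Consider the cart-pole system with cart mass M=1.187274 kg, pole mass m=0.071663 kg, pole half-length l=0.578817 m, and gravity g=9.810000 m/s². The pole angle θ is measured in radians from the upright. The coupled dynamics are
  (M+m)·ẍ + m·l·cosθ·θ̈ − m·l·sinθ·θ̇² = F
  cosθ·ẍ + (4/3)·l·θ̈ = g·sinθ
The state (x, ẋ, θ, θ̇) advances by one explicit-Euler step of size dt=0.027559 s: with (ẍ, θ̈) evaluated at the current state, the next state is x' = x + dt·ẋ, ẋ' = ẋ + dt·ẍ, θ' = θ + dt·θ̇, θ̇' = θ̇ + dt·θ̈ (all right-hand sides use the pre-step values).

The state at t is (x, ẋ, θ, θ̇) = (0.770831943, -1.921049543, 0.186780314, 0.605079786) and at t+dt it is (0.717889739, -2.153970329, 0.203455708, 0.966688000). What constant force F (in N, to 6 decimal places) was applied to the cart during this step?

F = -10.108196 N

ẍ = (ẋ'−ẋ)/dt = (-2.153970329−-1.921049543)/0.027559 = -8.451714
θ̈ = (θ̇'−θ̇)/dt = (0.966688000−0.605079786)/0.027559 = 13.121239
sinθ=0.185696, cosθ=0.982607
F = (M+m)·ẍ + m·l·cosθ·θ̈ − m·l·sinθ·θ̇² = -10.640175 + 0.534800 − 0.002820 = -10.108196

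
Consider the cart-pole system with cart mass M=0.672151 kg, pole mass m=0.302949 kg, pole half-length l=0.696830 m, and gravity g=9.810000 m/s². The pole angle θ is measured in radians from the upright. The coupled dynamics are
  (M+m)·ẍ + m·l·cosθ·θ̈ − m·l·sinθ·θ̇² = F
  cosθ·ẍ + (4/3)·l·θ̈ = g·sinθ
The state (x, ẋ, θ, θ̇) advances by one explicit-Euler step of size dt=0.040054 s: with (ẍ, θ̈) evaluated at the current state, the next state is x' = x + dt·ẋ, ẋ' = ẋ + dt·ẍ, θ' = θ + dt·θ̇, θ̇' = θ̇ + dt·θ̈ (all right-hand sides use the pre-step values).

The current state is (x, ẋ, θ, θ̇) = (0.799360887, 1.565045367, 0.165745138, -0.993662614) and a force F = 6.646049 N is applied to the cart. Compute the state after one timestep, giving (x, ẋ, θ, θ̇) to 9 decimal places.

(0.862047214, 1.900623377, 0.125944976, -1.280121357)

sinθ=0.164987303, cosθ=0.986295691
temp = (F + m·l·θ̇²·sinθ)/(M+m) = (6.646049 + 0.034389415)/0.975100 = 6.851029038
θ̈ = (g·sinθ − cosθ·temp)/(l·(4/3 − m·cos²θ/(M+m))) = -7.151813619
ẍ = temp − m·l·θ̈·cosθ/(M+m) = 8.378139773
Euler: x'=0.799360887+0.040054·1.565045367=0.862047214, ẋ'=1.565045367+0.040054·8.378139773=1.900623377
       θ'=0.165745138+0.040054·-0.993662614=0.125944976, θ̇'=-0.993662614+0.040054·-7.151813619=-1.280121357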